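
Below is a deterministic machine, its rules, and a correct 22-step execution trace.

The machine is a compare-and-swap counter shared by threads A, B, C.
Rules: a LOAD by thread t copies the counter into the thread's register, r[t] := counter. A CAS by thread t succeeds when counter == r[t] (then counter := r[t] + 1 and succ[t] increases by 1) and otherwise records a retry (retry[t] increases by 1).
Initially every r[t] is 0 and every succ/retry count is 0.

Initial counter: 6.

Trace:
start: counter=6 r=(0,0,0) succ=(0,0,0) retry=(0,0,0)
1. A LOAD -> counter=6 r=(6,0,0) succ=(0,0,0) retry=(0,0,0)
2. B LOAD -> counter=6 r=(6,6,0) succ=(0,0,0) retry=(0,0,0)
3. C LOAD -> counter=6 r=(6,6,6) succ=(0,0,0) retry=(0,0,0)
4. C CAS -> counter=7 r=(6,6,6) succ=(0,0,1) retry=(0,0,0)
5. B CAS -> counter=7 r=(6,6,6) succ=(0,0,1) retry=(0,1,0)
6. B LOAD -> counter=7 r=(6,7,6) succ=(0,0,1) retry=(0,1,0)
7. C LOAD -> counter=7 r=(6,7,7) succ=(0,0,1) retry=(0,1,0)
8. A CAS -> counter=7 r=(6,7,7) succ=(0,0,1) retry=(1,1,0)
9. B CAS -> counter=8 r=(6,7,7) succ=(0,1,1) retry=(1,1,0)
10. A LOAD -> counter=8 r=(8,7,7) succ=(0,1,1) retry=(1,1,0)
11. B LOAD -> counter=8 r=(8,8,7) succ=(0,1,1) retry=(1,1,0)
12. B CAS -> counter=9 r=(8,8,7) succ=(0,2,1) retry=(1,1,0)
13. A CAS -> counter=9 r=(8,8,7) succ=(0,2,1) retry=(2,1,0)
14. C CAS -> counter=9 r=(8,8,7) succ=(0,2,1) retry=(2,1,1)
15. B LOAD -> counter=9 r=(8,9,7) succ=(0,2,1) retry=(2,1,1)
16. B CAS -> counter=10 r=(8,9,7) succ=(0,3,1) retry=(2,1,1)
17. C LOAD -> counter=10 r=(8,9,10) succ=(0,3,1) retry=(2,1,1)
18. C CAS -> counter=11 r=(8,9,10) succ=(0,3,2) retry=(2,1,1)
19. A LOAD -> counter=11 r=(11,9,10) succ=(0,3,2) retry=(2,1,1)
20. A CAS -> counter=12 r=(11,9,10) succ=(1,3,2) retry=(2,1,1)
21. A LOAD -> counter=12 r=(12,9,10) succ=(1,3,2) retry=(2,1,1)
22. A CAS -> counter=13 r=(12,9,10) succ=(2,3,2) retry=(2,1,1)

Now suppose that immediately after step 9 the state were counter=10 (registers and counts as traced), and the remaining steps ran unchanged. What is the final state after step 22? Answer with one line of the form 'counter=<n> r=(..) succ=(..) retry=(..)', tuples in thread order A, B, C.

counter=15 r=(14,11,12) succ=(2,3,2) retry=(2,1,1)

state after step 9 := counter=10 r=(6,7,7) succ=(0,1,1) retry=(1,1,0)
10. A LOAD -> counter=10 r=(10,7,7) succ=(0,1,1) retry=(1,1,0)
11. B LOAD -> counter=10 r=(10,10,7) succ=(0,1,1) retry=(1,1,0)
12. B CAS -> counter=11 r=(10,10,7) succ=(0,2,1) retry=(1,1,0)
13. A CAS -> counter=11 r=(10,10,7) succ=(0,2,1) retry=(2,1,0)
14. C CAS -> counter=11 r=(10,10,7) succ=(0,2,1) retry=(2,1,1)
15. B LOAD -> counter=11 r=(10,11,7) succ=(0,2,1) retry=(2,1,1)
16. B CAS -> counter=12 r=(10,11,7) succ=(0,3,1) retry=(2,1,1)
17. C LOAD -> counter=12 r=(10,11,12) succ=(0,3,1) retry=(2,1,1)
18. C CAS -> counter=13 r=(10,11,12) succ=(0,3,2) retry=(2,1,1)
19. A LOAD -> counter=13 r=(13,11,12) succ=(0,3,2) retry=(2,1,1)
20. A CAS -> counter=14 r=(13,11,12) succ=(1,3,2) retry=(2,1,1)
21. A LOAD -> counter=14 r=(14,11,12) succ=(1,3,2) retry=(2,1,1)
22. A CAS -> counter=15 r=(14,11,12) succ=(2,3,2) retry=(2,1,1)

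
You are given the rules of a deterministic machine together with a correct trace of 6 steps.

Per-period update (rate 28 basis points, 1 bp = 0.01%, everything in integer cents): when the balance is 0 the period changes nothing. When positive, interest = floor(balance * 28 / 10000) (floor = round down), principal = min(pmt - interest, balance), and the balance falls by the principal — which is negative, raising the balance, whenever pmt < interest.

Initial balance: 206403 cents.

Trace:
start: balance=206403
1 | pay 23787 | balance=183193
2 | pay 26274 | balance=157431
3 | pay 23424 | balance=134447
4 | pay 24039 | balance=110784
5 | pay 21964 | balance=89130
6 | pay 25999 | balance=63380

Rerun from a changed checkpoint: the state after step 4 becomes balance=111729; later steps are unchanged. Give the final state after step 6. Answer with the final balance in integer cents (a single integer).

64330

state after step 4 := balance=111729
5 | pay 21964 | balance=90077
6 | pay 25999 | balance=64330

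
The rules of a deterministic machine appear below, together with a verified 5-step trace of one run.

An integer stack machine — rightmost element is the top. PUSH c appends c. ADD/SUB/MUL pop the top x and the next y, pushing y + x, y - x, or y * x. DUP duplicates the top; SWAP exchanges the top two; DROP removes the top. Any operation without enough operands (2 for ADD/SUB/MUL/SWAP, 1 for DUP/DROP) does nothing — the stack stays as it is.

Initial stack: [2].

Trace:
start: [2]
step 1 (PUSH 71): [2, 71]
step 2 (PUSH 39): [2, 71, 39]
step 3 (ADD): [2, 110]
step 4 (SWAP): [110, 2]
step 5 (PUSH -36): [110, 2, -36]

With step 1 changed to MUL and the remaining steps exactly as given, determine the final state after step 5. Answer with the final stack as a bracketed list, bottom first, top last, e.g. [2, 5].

(re-executing from step 1 with the substitution; state before step 1: [2])
step 1 (MUL): [2]
step 2 (PUSH 39): [2, 39]
step 3 (ADD): [41]
step 4 (SWAP): [41]
step 5 (PUSH -36): [41, -36]

[41, -36]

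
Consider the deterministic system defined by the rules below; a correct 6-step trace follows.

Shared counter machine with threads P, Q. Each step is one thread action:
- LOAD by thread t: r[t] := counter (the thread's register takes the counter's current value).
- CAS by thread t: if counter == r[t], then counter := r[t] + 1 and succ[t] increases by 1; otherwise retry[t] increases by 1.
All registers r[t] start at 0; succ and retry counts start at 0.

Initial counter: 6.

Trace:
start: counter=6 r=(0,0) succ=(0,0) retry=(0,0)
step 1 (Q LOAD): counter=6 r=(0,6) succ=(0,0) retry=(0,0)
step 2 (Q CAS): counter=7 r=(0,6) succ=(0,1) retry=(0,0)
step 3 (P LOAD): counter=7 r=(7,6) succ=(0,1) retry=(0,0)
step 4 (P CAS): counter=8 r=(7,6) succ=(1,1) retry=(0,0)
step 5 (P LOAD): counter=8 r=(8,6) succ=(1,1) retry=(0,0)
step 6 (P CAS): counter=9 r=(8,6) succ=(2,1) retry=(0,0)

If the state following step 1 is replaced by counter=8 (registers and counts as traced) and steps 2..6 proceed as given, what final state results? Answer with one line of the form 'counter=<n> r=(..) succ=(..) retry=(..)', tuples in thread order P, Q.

counter=10 r=(9,6) succ=(2,0) retry=(0,1)

state after step 1 := counter=8 r=(0,6) succ=(0,0) retry=(0,0)
step 2 (Q CAS): counter=8 r=(0,6) succ=(0,0) retry=(0,1)
step 3 (P LOAD): counter=8 r=(8,6) succ=(0,0) retry=(0,1)
step 4 (P CAS): counter=9 r=(8,6) succ=(1,0) retry=(0,1)
step 5 (P LOAD): counter=9 r=(9,6) succ=(1,0) retry=(0,1)
step 6 (P CAS): counter=10 r=(9,6) succ=(2,0) retry=(0,1)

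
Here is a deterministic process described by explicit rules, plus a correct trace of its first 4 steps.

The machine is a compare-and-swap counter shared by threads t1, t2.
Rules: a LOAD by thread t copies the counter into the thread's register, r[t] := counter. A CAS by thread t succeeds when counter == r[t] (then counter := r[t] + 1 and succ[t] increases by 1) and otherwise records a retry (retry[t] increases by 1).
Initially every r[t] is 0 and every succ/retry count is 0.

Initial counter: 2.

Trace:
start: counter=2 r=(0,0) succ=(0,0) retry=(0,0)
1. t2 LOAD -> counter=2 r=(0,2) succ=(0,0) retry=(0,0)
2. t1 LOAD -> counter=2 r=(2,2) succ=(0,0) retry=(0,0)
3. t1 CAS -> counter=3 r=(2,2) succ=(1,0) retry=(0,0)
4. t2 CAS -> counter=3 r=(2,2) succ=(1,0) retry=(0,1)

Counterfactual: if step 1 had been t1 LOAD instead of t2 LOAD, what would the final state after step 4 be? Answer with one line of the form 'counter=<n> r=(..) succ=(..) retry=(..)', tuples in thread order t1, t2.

(re-executing from step 1 with the substitution; state before step 1: counter=2 r=(0,0) succ=(0,0) retry=(0,0))
1. t1 LOAD -> counter=2 r=(2,0) succ=(0,0) retry=(0,0)
2. t1 LOAD -> counter=2 r=(2,0) succ=(0,0) retry=(0,0)
3. t1 CAS -> counter=3 r=(2,0) succ=(1,0) retry=(0,0)
4. t2 CAS -> counter=3 r=(2,0) succ=(1,0) retry=(0,1)

counter=3 r=(2,0) succ=(1,0) retry=(0,1)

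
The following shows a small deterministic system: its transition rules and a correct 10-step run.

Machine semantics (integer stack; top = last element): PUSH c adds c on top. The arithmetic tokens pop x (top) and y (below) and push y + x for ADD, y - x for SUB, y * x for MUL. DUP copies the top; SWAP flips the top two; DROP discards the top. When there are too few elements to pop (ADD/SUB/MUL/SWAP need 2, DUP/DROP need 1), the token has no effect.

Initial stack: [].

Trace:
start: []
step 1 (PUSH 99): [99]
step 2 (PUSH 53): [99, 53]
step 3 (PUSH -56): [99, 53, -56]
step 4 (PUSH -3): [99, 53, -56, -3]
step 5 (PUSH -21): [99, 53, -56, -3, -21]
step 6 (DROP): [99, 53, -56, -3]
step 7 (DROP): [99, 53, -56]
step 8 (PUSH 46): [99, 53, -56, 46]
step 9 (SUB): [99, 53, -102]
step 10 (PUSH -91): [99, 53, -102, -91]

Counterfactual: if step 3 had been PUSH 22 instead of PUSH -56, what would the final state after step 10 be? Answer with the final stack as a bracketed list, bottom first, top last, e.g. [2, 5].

[99, 53, -24, -91]

(re-executing from step 3 with the substitution; state before step 3: [99, 53])
step 3 (PUSH 22): [99, 53, 22]
step 4 (PUSH -3): [99, 53, 22, -3]
step 5 (PUSH -21): [99, 53, 22, -3, -21]
step 6 (DROP): [99, 53, 22, -3]
step 7 (DROP): [99, 53, 22]
step 8 (PUSH 46): [99, 53, 22, 46]
step 9 (SUB): [99, 53, -24]
step 10 (PUSH -91): [99, 53, -24, -91]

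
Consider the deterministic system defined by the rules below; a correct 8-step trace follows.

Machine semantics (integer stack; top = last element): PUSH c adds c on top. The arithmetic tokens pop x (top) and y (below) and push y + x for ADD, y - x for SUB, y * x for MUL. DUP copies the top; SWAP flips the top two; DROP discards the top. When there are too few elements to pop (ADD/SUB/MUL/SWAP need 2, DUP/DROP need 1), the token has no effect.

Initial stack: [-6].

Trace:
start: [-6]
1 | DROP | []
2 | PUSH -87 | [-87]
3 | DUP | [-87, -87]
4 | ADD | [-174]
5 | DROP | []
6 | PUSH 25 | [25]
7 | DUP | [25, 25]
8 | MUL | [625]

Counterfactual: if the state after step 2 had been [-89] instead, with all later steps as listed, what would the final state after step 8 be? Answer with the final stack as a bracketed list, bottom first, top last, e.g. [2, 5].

state after step 2 := [-89]
3 | DUP | [-89, -89]
4 | ADD | [-178]
5 | DROP | []
6 | PUSH 25 | [25]
7 | DUP | [25, 25]
8 | MUL | [625]

[625]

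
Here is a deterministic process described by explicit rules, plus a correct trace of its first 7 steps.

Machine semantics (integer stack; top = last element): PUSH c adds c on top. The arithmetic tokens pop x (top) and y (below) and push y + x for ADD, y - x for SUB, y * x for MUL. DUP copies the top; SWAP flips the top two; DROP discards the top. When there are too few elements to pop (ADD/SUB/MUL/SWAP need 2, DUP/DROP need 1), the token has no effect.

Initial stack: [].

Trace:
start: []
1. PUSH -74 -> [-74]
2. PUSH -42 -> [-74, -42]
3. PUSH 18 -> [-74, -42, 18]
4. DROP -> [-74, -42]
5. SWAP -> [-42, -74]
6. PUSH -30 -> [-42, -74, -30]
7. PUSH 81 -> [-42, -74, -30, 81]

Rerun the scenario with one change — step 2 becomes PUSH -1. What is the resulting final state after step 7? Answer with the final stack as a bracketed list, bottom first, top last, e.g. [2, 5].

(re-executing from step 2 with the substitution; state before step 2: [-74])
2. PUSH -1 -> [-74, -1]
3. PUSH 18 -> [-74, -1, 18]
4. DROP -> [-74, -1]
5. SWAP -> [-1, -74]
6. PUSH -30 -> [-1, -74, -30]
7. PUSH 81 -> [-1, -74, -30, 81]

[-1, -74, -30, 81]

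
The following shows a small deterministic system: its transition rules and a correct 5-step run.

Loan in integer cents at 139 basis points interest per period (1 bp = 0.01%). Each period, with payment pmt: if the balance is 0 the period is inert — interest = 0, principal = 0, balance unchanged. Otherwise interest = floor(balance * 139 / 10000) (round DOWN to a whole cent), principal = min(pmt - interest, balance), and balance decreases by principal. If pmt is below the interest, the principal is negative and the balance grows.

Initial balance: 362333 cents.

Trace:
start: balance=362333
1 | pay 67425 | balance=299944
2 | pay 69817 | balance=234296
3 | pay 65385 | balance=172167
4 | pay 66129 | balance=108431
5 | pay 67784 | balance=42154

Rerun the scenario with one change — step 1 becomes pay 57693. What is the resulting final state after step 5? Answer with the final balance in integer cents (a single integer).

(re-executing from step 1 with the substitution; state before step 1: balance=362333)
1 | pay 57693 | balance=309676
2 | pay 69817 | balance=244163
3 | pay 65385 | balance=182171
4 | pay 66129 | balance=118574
5 | pay 67784 | balance=52438

52438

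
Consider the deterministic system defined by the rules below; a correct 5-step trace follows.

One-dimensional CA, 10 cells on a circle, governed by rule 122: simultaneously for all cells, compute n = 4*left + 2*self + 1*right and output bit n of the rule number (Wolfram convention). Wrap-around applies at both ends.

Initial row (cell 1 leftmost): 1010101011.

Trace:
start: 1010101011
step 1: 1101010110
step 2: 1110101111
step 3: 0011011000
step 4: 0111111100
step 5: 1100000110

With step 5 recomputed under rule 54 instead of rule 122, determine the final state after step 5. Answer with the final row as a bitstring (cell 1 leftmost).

(re-executing step 5 under rule 54; state before step 5: 0111111100)
step 5: 1000000010

1000000010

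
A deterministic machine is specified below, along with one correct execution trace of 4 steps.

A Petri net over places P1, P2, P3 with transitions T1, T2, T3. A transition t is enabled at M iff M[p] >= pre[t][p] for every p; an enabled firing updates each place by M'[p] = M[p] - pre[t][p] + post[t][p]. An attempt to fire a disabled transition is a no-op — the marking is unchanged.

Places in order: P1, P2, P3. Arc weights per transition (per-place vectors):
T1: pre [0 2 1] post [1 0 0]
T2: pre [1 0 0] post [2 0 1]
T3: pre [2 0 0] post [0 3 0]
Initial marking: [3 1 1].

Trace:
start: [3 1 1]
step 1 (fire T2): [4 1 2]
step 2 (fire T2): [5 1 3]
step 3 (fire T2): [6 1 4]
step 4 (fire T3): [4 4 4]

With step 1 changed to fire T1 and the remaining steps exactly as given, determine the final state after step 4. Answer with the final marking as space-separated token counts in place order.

3 4 3

(re-executing from step 1 with the substitution; state before step 1: [3 1 1])
step 1 (fire T1): [3 1 1]
step 2 (fire T2): [4 1 2]
step 3 (fire T2): [5 1 3]
step 4 (fire T3): [3 4 3]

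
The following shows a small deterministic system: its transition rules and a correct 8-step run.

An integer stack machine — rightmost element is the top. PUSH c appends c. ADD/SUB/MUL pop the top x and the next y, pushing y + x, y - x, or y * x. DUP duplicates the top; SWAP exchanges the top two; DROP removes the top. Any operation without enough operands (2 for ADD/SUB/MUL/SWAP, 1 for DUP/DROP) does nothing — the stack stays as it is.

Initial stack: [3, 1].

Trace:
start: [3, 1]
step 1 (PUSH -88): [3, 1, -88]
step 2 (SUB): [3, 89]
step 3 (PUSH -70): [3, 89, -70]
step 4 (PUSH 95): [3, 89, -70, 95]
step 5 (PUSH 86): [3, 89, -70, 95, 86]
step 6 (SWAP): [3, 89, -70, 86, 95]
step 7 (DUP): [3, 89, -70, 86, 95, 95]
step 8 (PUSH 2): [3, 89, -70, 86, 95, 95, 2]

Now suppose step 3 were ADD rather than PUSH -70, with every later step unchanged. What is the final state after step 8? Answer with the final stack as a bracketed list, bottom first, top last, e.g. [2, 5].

(re-executing from step 3 with the substitution; state before step 3: [3, 89])
step 3 (ADD): [92]
step 4 (PUSH 95): [92, 95]
step 5 (PUSH 86): [92, 95, 86]
step 6 (SWAP): [92, 86, 95]
step 7 (DUP): [92, 86, 95, 95]
step 8 (PUSH 2): [92, 86, 95, 95, 2]

[92, 86, 95, 95, 2]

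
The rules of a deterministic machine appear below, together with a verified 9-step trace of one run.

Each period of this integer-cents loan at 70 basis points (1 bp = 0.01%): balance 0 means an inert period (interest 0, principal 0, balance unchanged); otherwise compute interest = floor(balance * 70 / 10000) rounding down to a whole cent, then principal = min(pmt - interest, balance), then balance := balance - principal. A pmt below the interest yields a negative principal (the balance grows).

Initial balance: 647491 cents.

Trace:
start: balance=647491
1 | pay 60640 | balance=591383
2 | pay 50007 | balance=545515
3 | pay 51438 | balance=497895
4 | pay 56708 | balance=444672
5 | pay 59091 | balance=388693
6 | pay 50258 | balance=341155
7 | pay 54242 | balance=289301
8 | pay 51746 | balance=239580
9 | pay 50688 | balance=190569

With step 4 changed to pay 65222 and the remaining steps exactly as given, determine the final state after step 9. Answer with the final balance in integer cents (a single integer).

(re-executing from step 4 with the substitution; state before step 4: balance=497895)
4 | pay 65222 | balance=436158
5 | pay 59091 | balance=380120
6 | pay 50258 | balance=332522
7 | pay 54242 | balance=280607
8 | pay 51746 | balance=230825
9 | pay 50688 | balance=181752

181752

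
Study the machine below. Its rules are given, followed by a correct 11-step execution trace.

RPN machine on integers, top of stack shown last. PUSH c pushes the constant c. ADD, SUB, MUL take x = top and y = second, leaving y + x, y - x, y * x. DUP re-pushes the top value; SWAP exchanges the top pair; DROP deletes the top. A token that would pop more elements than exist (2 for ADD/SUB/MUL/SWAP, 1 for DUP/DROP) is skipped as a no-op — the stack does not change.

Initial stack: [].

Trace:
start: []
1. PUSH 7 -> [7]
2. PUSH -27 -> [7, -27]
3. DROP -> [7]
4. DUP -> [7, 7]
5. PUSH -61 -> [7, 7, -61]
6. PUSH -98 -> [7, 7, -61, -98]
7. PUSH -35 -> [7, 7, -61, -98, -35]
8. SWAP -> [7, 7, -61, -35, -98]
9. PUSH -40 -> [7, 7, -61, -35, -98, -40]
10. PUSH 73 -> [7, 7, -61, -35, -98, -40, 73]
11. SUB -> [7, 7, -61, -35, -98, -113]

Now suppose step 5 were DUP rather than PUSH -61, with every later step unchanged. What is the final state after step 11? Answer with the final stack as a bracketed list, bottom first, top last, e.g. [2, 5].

(re-executing from step 5 with the substitution; state before step 5: [7, 7])
5. DUP -> [7, 7, 7]
6. PUSH -98 -> [7, 7, 7, -98]
7. PUSH -35 -> [7, 7, 7, -98, -35]
8. SWAP -> [7, 7, 7, -35, -98]
9. PUSH -40 -> [7, 7, 7, -35, -98, -40]
10. PUSH 73 -> [7, 7, 7, -35, -98, -40, 73]
11. SUB -> [7, 7, 7, -35, -98, -113]

[7, 7, 7, -35, -98, -113]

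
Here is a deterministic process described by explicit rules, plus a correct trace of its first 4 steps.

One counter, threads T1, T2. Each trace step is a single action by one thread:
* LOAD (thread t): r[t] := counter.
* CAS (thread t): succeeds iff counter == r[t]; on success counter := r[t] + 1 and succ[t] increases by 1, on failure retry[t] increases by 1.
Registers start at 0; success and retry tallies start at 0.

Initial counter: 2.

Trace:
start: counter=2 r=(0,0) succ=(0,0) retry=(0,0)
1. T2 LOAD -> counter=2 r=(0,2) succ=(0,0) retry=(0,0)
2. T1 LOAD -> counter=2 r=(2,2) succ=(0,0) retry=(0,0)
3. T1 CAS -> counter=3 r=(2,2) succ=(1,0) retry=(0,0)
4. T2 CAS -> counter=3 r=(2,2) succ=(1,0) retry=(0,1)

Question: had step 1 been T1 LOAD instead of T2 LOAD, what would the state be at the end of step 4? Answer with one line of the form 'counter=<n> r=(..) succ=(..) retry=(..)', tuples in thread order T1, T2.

counter=3 r=(2,0) succ=(1,0) retry=(0,1)

(re-executing from step 1 with the substitution; state before step 1: counter=2 r=(0,0) succ=(0,0) retry=(0,0))
1. T1 LOAD -> counter=2 r=(2,0) succ=(0,0) retry=(0,0)
2. T1 LOAD -> counter=2 r=(2,0) succ=(0,0) retry=(0,0)
3. T1 CAS -> counter=3 r=(2,0) succ=(1,0) retry=(0,0)
4. T2 CAS -> counter=3 r=(2,0) succ=(1,0) retry=(0,1)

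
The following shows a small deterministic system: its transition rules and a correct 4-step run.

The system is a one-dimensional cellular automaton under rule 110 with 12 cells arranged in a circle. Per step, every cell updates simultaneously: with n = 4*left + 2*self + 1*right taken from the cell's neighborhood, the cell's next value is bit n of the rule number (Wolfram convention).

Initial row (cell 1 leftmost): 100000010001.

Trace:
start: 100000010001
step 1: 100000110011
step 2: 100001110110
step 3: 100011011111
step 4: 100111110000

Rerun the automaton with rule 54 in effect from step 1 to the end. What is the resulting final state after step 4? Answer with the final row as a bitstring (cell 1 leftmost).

001000011100

(re-executing steps 1..4 under rule 54; state before step 1: 100000010001)
step 1: 010000111010
step 2: 111001000111
step 3: 000111101000
step 4: 001000011100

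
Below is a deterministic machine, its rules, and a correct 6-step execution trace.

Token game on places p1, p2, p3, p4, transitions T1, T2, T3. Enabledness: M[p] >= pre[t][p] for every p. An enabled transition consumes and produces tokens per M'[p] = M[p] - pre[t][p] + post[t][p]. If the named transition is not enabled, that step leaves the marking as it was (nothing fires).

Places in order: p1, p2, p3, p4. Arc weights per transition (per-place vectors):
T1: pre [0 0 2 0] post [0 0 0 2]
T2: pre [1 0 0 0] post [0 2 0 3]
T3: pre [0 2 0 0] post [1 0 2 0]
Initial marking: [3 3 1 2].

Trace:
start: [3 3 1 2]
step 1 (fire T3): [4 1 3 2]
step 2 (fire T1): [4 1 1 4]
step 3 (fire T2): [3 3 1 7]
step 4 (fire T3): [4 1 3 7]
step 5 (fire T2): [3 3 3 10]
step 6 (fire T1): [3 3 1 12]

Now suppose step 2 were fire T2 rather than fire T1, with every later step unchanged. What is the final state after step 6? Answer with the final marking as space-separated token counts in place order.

2 5 3 13

(re-executing from step 2 with the substitution; state before step 2: [4 1 3 2])
step 2 (fire T2): [3 3 3 5]
step 3 (fire T2): [2 5 3 8]
step 4 (fire T3): [3 3 5 8]
step 5 (fire T2): [2 5 5 11]
step 6 (fire T1): [2 5 3 13]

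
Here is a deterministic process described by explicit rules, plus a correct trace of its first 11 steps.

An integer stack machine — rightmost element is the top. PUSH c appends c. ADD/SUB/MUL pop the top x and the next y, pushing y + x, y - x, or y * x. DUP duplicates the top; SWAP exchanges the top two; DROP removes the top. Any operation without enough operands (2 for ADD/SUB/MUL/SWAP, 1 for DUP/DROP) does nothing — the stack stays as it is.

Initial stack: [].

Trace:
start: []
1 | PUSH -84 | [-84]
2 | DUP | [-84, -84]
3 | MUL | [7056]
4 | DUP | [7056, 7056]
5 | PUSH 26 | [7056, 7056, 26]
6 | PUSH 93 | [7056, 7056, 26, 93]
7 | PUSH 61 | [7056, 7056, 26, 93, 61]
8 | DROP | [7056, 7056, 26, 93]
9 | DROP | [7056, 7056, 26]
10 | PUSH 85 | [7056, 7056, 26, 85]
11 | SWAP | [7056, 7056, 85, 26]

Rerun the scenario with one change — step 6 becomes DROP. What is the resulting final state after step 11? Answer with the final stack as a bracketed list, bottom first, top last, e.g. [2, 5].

[85, 7056]

(re-executing from step 6 with the substitution; state before step 6: [7056, 7056, 26])
6 | DROP | [7056, 7056]
7 | PUSH 61 | [7056, 7056, 61]
8 | DROP | [7056, 7056]
9 | DROP | [7056]
10 | PUSH 85 | [7056, 85]
11 | SWAP | [85, 7056]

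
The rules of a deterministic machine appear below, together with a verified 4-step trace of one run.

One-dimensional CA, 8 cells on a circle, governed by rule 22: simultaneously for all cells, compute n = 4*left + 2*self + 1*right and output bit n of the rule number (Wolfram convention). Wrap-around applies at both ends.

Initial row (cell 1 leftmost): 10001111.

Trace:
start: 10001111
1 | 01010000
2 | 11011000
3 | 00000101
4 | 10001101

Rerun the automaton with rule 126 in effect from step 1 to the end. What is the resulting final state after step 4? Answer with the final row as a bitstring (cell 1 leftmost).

10001101

(re-executing steps 1..4 under rule 126; state before step 1: 10001111)
1 | 11011000
2 | 11111101
3 | 00000111
4 | 10001101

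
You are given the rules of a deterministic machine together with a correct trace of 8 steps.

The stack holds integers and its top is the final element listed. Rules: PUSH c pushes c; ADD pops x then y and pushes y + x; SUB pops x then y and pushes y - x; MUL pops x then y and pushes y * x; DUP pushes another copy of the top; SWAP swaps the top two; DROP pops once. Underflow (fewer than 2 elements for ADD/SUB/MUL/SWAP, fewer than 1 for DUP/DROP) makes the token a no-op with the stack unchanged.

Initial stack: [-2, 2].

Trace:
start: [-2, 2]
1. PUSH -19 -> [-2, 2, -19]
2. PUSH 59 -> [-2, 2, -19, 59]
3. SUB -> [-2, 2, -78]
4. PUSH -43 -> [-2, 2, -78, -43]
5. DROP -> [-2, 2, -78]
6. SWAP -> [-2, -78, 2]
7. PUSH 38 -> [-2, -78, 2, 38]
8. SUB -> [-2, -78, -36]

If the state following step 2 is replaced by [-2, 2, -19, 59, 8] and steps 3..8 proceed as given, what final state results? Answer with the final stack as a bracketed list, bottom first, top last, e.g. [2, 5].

[-2, 2, 51, -57]

state after step 2 := [-2, 2, -19, 59, 8]
3. SUB -> [-2, 2, -19, 51]
4. PUSH -43 -> [-2, 2, -19, 51, -43]
5. DROP -> [-2, 2, -19, 51]
6. SWAP -> [-2, 2, 51, -19]
7. PUSH 38 -> [-2, 2, 51, -19, 38]
8. SUB -> [-2, 2, 51, -57]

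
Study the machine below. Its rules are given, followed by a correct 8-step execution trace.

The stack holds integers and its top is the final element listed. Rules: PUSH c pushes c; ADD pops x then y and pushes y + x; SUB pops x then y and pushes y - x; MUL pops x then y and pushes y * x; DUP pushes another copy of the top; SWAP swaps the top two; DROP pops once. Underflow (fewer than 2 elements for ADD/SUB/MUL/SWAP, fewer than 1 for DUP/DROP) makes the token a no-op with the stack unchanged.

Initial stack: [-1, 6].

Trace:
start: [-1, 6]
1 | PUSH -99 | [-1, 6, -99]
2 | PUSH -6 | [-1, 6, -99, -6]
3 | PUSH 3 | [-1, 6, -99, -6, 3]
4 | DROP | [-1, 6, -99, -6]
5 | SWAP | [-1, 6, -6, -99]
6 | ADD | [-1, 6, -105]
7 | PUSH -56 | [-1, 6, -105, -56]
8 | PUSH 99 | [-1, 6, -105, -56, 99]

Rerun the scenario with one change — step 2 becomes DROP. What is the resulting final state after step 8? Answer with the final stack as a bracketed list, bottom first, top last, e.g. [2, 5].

[5, -56, 99]

(re-executing from step 2 with the substitution; state before step 2: [-1, 6, -99])
2 | DROP | [-1, 6]
3 | PUSH 3 | [-1, 6, 3]
4 | DROP | [-1, 6]
5 | SWAP | [6, -1]
6 | ADD | [5]
7 | PUSH -56 | [5, -56]
8 | PUSH 99 | [5, -56, 99]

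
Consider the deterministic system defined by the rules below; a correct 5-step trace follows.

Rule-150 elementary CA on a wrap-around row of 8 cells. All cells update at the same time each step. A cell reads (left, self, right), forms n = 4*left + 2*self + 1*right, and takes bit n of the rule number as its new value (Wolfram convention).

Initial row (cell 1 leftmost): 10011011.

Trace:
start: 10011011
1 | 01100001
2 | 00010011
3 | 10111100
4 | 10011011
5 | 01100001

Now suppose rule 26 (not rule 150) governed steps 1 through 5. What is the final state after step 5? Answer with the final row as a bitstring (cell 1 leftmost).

(re-executing steps 1..5 under rule 26; state before step 1: 10011011)
1 | 01110010
2 | 11001101
3 | 00111001
4 | 11100110
5 | 10011100

10011100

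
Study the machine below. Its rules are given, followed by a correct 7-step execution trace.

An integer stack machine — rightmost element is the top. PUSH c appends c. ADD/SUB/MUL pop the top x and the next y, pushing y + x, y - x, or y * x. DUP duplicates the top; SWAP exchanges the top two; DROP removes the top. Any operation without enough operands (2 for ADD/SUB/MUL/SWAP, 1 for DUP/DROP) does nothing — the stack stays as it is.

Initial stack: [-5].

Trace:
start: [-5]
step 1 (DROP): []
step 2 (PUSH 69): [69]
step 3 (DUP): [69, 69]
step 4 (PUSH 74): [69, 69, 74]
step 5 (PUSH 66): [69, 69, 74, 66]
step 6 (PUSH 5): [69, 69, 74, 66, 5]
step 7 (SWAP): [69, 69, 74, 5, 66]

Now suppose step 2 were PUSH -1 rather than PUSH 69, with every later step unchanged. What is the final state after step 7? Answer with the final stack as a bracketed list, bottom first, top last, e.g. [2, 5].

[-1, -1, 74, 5, 66]

(re-executing from step 2 with the substitution; state before step 2: [])
step 2 (PUSH -1): [-1]
step 3 (DUP): [-1, -1]
step 4 (PUSH 74): [-1, -1, 74]
step 5 (PUSH 66): [-1, -1, 74, 66]
step 6 (PUSH 5): [-1, -1, 74, 66, 5]
step 7 (SWAP): [-1, -1, 74, 5, 66]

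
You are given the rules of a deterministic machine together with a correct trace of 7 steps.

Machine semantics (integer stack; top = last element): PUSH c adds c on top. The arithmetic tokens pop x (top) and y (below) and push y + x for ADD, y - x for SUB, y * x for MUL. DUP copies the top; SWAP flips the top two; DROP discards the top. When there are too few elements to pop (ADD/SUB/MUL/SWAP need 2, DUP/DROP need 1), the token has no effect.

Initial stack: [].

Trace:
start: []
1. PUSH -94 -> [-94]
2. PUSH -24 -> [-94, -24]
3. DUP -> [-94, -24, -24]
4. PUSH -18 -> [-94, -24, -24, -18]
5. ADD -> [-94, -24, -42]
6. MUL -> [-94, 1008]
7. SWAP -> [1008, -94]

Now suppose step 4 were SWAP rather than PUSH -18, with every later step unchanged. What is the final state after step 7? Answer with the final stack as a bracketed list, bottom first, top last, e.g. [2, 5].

(re-executing from step 4 with the substitution; state before step 4: [-94, -24, -24])
4. SWAP -> [-94, -24, -24]
5. ADD -> [-94, -48]
6. MUL -> [4512]
7. SWAP -> [4512]

[4512]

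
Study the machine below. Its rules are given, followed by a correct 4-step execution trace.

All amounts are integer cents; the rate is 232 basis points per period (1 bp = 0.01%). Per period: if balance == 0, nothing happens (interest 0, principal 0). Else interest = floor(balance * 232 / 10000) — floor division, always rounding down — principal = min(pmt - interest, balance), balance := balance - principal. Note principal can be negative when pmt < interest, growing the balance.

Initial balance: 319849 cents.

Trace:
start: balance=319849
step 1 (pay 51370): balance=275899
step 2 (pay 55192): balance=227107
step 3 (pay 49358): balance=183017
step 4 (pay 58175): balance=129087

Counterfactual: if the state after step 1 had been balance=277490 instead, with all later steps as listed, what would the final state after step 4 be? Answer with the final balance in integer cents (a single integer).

state after step 1 := balance=277490
step 2 (pay 55192): balance=228735
step 3 (pay 49358): balance=184683
step 4 (pay 58175): balance=130792

130792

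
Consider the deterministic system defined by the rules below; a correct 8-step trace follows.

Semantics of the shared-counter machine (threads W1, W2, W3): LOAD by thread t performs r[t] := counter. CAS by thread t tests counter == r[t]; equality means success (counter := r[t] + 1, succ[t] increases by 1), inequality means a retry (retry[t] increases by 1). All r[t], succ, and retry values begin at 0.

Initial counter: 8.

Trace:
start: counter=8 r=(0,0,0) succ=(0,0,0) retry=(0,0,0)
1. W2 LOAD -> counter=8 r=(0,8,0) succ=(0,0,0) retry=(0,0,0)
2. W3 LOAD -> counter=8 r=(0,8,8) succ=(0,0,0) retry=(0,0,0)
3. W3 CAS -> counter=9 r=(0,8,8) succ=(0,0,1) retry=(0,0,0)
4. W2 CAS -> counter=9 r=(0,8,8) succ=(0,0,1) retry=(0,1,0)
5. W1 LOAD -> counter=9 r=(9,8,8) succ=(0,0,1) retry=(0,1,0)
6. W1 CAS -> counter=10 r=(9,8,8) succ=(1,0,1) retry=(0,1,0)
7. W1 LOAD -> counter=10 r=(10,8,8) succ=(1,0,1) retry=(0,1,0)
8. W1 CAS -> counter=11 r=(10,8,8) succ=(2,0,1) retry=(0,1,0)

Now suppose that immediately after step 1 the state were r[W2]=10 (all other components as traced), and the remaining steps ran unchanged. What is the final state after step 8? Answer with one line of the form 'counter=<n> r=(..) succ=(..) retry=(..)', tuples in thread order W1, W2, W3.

state after step 1 := counter=8 r=(0,10,0) succ=(0,0,0) retry=(0,0,0)
2. W3 LOAD -> counter=8 r=(0,10,8) succ=(0,0,0) retry=(0,0,0)
3. W3 CAS -> counter=9 r=(0,10,8) succ=(0,0,1) retry=(0,0,0)
4. W2 CAS -> counter=9 r=(0,10,8) succ=(0,0,1) retry=(0,1,0)
5. W1 LOAD -> counter=9 r=(9,10,8) succ=(0,0,1) retry=(0,1,0)
6. W1 CAS -> counter=10 r=(9,10,8) succ=(1,0,1) retry=(0,1,0)
7. W1 LOAD -> counter=10 r=(10,10,8) succ=(1,0,1) retry=(0,1,0)
8. W1 CAS -> counter=11 r=(10,10,8) succ=(2,0,1) retry=(0,1,0)

counter=11 r=(10,10,8) succ=(2,0,1) retry=(0,1,0)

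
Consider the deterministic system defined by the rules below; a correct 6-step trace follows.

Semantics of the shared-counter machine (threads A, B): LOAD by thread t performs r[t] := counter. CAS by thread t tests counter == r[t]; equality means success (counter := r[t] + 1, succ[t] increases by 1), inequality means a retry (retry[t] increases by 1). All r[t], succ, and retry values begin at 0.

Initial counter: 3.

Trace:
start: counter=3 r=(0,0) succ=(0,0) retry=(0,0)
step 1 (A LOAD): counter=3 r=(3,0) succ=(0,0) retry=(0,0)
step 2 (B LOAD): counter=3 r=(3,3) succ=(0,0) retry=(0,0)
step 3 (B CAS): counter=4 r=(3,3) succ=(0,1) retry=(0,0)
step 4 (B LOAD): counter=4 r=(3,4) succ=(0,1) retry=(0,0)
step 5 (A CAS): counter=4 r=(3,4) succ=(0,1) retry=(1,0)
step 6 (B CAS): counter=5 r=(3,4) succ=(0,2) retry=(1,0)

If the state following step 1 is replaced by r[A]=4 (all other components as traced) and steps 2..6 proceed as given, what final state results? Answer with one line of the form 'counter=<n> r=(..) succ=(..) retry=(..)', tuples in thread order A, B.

state after step 1 := counter=3 r=(4,0) succ=(0,0) retry=(0,0)
step 2 (B LOAD): counter=3 r=(4,3) succ=(0,0) retry=(0,0)
step 3 (B CAS): counter=4 r=(4,3) succ=(0,1) retry=(0,0)
step 4 (B LOAD): counter=4 r=(4,4) succ=(0,1) retry=(0,0)
step 5 (A CAS): counter=5 r=(4,4) succ=(1,1) retry=(0,0)
step 6 (B CAS): counter=5 r=(4,4) succ=(1,1) retry=(0,1)

counter=5 r=(4,4) succ=(1,1) retry=(0,1)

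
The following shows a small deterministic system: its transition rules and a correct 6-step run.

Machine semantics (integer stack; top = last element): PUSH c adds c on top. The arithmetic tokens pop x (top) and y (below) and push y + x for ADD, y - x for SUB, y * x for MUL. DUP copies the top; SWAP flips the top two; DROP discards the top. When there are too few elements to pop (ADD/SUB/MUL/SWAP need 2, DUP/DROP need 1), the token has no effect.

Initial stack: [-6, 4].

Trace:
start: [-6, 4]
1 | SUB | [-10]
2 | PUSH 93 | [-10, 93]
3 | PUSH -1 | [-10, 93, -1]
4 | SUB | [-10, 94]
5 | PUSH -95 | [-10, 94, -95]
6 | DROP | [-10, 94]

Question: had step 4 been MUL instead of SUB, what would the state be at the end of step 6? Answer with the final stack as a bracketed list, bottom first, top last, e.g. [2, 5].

[-10, -93]

(re-executing from step 4 with the substitution; state before step 4: [-10, 93, -1])
4 | MUL | [-10, -93]
5 | PUSH -95 | [-10, -93, -95]
6 | DROP | [-10, -93]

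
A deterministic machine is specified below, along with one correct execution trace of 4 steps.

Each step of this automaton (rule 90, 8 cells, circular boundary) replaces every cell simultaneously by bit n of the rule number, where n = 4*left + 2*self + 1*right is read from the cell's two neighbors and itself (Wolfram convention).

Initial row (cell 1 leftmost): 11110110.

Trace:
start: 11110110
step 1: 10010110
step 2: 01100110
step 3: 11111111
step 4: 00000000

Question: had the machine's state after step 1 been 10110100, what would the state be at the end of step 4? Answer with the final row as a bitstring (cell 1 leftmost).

state after step 1 := 10110100
step 2: 00110011
step 3: 11111111
step 4: 00000000

00000000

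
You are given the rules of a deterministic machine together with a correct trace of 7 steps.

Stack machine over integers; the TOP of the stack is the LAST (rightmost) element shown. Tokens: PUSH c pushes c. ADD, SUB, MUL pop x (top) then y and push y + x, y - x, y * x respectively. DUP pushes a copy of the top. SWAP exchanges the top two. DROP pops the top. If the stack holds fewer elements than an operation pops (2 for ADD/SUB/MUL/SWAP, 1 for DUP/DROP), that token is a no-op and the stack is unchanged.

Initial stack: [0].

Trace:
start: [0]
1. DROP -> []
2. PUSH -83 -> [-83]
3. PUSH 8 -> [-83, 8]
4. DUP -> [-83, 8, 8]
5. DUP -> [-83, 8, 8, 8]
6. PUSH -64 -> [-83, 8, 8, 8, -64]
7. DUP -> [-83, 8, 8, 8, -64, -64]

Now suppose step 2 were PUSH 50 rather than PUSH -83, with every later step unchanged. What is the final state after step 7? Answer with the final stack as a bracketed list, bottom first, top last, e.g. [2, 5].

(re-executing from step 2 with the substitution; state before step 2: [])
2. PUSH 50 -> [50]
3. PUSH 8 -> [50, 8]
4. DUP -> [50, 8, 8]
5. DUP -> [50, 8, 8, 8]
6. PUSH -64 -> [50, 8, 8, 8, -64]
7. DUP -> [50, 8, 8, 8, -64, -64]

[50, 8, 8, 8, -64, -64]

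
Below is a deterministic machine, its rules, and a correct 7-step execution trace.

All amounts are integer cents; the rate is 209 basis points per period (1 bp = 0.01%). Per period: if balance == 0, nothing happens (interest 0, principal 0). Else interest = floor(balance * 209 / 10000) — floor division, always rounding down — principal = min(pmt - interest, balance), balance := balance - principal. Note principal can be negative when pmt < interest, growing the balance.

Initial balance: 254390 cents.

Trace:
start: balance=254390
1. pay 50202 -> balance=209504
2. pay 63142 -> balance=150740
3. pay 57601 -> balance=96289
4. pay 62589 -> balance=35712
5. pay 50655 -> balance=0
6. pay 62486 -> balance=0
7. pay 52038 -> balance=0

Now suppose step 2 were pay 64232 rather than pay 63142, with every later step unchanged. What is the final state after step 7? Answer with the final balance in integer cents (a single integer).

0

(re-executing from step 2 with the substitution; state before step 2: balance=209504)
2. pay 64232 -> balance=149650
3. pay 57601 -> balance=95176
4. pay 62589 -> balance=34576
5. pay 50655 -> balance=0
6. pay 62486 -> balance=0
7. pay 52038 -> balance=0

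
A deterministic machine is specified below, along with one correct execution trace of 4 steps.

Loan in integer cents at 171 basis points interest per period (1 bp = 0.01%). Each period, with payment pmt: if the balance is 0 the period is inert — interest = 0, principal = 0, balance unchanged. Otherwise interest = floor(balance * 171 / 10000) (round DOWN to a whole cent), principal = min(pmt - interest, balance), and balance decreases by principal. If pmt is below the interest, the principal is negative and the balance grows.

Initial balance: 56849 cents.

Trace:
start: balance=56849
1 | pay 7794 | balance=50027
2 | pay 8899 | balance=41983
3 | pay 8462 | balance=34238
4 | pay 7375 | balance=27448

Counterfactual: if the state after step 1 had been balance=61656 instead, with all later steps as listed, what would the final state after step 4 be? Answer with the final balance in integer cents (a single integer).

state after step 1 := balance=61656
2 | pay 8899 | balance=53811
3 | pay 8462 | balance=46269
4 | pay 7375 | balance=39685

39685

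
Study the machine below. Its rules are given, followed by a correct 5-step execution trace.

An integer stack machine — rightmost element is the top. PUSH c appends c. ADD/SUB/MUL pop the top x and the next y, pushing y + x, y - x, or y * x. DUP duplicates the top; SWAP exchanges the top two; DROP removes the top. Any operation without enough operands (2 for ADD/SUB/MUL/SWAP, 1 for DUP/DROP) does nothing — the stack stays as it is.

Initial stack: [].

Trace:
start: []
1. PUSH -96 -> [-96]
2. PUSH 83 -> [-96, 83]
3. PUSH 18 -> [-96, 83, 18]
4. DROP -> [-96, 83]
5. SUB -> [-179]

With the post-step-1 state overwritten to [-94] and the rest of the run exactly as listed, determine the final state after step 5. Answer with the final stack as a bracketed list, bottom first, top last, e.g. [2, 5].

[-177]

state after step 1 := [-94]
2. PUSH 83 -> [-94, 83]
3. PUSH 18 -> [-94, 83, 18]
4. DROP -> [-94, 83]
5. SUB -> [-177]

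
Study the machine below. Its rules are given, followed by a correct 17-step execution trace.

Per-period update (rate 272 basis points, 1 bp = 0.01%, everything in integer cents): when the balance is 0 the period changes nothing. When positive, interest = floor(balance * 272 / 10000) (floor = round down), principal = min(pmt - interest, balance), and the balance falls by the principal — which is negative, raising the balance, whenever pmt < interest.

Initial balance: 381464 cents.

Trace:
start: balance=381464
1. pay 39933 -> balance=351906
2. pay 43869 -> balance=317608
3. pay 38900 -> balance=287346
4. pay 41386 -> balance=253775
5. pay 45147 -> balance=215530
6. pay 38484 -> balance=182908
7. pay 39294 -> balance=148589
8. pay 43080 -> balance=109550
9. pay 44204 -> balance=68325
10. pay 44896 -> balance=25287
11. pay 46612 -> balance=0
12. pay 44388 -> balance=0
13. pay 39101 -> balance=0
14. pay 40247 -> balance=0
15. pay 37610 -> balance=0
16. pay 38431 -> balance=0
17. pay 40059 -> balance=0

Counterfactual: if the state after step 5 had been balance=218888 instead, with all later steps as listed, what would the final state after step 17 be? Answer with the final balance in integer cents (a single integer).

0

state after step 5 := balance=218888
6. pay 38484 -> balance=186357
7. pay 39294 -> balance=152131
8. pay 43080 -> balance=113188
9. pay 44204 -> balance=72062
10. pay 44896 -> balance=29126
11. pay 46612 -> balance=0
12. pay 44388 -> balance=0
13. pay 39101 -> balance=0
14. pay 40247 -> balance=0
15. pay 37610 -> balance=0
16. pay 38431 -> balance=0
17. pay 40059 -> balance=0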